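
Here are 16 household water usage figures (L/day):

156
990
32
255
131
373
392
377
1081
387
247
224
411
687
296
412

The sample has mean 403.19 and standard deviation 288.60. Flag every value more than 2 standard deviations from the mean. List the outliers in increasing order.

990, 1081

Cutoffs at x̄ ± 2s: 403.19 ± 2·288.60 = [-174.01, 980.39].
990: z = 2.03, |z| > 2 → outlier.
1081: z = 2.35, |z| > 2 → outlier.
Every other value lies within [-174.01, 980.39].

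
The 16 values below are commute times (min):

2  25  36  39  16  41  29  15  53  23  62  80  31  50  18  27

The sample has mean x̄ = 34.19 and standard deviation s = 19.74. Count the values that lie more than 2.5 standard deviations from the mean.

Cutoffs: x̄ ± 2.5s = [-15.16, 83.54].
Every value lies within the cutoffs.

0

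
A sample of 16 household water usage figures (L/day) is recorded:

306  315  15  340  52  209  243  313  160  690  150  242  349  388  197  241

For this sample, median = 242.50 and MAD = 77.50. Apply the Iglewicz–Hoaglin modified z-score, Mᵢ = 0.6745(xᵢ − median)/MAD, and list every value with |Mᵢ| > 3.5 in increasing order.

|Mᵢ| > 3.5 ⇔ |xᵢ − 242.50| > 3.5·77.50/0.6745 = 402.15.
So outliers lie outside [-159.65, 644.65].
690: M = 3.89 → outlier.

690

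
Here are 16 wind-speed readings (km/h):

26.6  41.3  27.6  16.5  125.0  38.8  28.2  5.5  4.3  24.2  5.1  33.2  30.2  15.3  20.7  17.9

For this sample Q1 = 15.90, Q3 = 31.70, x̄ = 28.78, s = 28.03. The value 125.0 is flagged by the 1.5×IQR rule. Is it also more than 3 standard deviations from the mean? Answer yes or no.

z = (125.0 − 28.78) / 28.03 = 3.43.
|z| = 3.43 > 3.

yes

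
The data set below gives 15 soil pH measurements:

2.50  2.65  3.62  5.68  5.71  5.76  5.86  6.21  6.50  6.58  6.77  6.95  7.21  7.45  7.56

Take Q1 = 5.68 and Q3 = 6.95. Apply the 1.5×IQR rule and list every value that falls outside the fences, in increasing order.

IQR = Q3 − Q1 = 6.95 − 5.68 = 1.27.
Lower fence = Q1 − 1.5·IQR = 5.68 − 1.905 = 3.775.
Upper fence = Q3 + 1.5·IQR = 6.95 + 1.905 = 8.855.
2.50 < 3.775 → outlier.
2.65 < 3.775 → outlier.
3.62 < 3.775 → outlier.
All remaining values lie within [3.775, 8.855].

2.50, 2.65, 3.62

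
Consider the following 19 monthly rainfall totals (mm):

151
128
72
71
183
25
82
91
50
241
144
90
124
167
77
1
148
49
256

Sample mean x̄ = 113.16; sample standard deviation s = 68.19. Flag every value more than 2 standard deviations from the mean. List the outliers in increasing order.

Cutoffs at x̄ ± 2s: 113.16 ± 2·68.19 = [-23.22, 249.54].
256: z = 2.09, |z| > 2 → outlier.
Every other value lies within [-23.22, 249.54].

256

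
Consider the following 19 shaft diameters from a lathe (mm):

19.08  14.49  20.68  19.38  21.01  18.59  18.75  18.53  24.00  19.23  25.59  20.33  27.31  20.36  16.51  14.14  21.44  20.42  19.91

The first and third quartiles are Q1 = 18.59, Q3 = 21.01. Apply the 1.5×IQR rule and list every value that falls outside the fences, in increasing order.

14.14, 14.49, 25.59, 27.31

IQR = Q3 − Q1 = 21.01 − 18.59 = 2.42.
Lower fence = Q1 − 1.5·IQR = 18.59 − 3.63 = 14.96.
Upper fence = Q3 + 1.5·IQR = 21.01 + 3.63 = 24.64.
14.14 < 14.96 → outlier.
14.49 < 14.96 → outlier.
25.59 > 24.64 → outlier.
27.31 > 24.64 → outlier.
All remaining values lie within [14.96, 24.64].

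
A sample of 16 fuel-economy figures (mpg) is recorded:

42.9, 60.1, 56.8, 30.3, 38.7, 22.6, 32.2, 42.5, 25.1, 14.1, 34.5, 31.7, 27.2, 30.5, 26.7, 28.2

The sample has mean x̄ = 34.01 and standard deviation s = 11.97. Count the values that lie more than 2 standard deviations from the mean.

1

Cutoffs: x̄ ± 2s = [10.07, 57.95].
Outside the cutoffs: 60.1.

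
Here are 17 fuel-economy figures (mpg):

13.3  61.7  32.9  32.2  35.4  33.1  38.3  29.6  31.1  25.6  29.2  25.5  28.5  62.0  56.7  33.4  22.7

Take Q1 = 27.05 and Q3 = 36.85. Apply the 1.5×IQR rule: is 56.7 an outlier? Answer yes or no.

yes

IQR = Q3 − Q1 = 36.85 − 27.05 = 9.80.
Lower fence = Q1 − 1.5·IQR = 27.05 − 14.70 = 12.35.
Upper fence = Q3 + 1.5·IQR = 36.85 + 14.70 = 51.55.
56.7 lies above the upper fence.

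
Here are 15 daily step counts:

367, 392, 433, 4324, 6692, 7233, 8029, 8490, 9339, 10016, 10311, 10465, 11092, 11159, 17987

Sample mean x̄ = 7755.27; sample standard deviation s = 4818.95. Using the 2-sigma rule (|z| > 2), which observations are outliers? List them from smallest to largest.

17987

Cutoffs at x̄ ± 2s: 7755.27 ± 2·4818.95 = [-1882.63, 17393.17].
17987: z = 2.12, |z| > 2 → outlier.
Every other value lies within [-1882.63, 17393.17].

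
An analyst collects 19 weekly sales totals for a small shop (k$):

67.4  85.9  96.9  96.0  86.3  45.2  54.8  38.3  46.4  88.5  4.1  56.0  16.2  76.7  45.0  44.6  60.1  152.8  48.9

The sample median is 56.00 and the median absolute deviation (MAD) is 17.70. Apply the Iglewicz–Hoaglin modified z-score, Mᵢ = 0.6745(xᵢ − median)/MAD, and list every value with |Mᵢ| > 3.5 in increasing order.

|Mᵢ| > 3.5 ⇔ |xᵢ − 56.00| > 3.5·17.70/0.6745 = 91.85.
So outliers lie outside [-35.85, 147.85].
152.8: M = 3.69 → outlier.

152.8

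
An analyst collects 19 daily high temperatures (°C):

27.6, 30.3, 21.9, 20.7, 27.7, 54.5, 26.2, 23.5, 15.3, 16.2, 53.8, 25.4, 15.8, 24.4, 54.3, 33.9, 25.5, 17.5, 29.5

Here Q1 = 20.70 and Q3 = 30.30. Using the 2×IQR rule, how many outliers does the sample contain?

3

IQR = 9.60; fences at 20.70 − 19.20 = 1.50 and 30.30 + 19.20 = 49.50.
Outside the cutoffs: 53.8, 54.3, 54.5.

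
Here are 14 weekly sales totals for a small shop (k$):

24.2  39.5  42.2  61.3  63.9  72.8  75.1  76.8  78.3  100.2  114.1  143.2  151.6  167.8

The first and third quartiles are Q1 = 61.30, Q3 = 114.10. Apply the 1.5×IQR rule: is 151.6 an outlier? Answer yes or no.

IQR = Q3 − Q1 = 114.10 − 61.30 = 52.80.
Lower fence = Q1 − 1.5·IQR = 61.30 − 79.20 = -17.90.
Upper fence = Q3 + 1.5·IQR = 114.10 + 79.20 = 193.30.
151.6 lies within [-17.90, 193.30].

no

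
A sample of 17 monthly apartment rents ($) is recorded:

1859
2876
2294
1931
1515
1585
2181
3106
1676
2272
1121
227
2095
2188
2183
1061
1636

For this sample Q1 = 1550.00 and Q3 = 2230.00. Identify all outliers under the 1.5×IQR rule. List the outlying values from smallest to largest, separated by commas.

IQR = Q3 − Q1 = 2230.00 − 1550.00 = 680.00.
Lower fence = Q1 − 1.5·IQR = 1550.00 − 1020.00 = 530.00.
Upper fence = Q3 + 1.5·IQR = 2230.00 + 1020.00 = 3250.00.
227 < 530.00 → outlier.
All remaining values lie within [530.00, 3250.00].

227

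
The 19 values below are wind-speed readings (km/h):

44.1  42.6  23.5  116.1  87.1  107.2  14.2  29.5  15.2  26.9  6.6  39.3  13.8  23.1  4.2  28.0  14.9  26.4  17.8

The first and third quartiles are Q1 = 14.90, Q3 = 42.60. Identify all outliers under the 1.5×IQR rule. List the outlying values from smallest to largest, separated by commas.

87.1, 107.2, 116.1

IQR = Q3 − Q1 = 42.60 − 14.90 = 27.70.
Lower fence = Q1 − 1.5·IQR = 14.90 − 41.55 = -26.65.
Upper fence = Q3 + 1.5·IQR = 42.60 + 41.55 = 84.15.
87.1 > 84.15 → outlier.
107.2 > 84.15 → outlier.
116.1 > 84.15 → outlier.
All remaining values lie within [-26.65, 84.15].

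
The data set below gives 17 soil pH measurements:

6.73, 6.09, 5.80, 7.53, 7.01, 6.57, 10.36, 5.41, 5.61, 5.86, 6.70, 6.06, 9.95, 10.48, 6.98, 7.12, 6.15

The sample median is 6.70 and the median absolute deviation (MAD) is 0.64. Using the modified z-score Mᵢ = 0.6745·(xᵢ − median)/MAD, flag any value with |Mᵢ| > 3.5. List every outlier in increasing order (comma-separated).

|Mᵢ| > 3.5 ⇔ |xᵢ − 6.70| > 3.5·0.64/0.6745 = 3.32.
So outliers lie outside [3.38, 10.02].
10.36: M = 3.86 → outlier.
10.48: M = 3.98 → outlier.

10.36, 10.48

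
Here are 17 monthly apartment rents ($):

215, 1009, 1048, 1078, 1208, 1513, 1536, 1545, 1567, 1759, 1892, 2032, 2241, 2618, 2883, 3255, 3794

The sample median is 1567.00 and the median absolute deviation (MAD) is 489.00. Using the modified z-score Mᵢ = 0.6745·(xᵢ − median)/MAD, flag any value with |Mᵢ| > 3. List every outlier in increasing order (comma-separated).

|Mᵢ| > 3 ⇔ |xᵢ − 1567.00| > 3·489.00/0.6745 = 2174.94.
So outliers lie outside [-607.94, 3741.94].
3794: M = 3.07 → outlier.

3794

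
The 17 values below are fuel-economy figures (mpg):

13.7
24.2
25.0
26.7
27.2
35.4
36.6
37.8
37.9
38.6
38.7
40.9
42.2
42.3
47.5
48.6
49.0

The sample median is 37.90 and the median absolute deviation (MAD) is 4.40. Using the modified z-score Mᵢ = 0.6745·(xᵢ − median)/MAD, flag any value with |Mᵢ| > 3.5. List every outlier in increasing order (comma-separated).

|Mᵢ| > 3.5 ⇔ |xᵢ − 37.90| > 3.5·4.40/0.6745 = 22.83.
So outliers lie outside [15.07, 60.73].
13.7: M = -3.71 → outlier.

13.7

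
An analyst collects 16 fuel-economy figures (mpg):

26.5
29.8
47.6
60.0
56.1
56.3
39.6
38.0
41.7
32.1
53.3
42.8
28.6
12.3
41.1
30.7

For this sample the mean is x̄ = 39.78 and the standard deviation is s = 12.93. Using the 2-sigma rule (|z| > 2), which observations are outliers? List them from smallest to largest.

Cutoffs at x̄ ± 2s: 39.78 ± 2·12.93 = [13.92, 65.64].
12.3: z = -2.13, |z| > 2 → outlier.
Every other value lies within [13.92, 65.64].

12.3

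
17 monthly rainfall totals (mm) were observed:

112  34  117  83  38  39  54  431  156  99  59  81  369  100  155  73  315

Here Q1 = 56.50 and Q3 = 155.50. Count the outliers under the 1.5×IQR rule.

IQR = 99.00; fences at 56.50 − 148.50 = -92.00 and 155.50 + 148.50 = 304.00.
Outside the cutoffs: 315, 369, 431.

3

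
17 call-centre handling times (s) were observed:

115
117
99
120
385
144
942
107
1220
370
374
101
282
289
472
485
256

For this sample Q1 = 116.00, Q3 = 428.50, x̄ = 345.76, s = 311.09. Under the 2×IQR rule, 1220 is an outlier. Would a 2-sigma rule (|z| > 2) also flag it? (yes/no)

yes

z = (1220 − 345.76) / 311.09 = 2.81.
|z| = 2.81 > 2.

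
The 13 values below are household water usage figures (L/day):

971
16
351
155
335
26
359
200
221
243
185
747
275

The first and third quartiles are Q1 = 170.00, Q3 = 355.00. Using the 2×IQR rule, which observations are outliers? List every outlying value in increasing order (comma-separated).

747, 971

IQR = Q3 − Q1 = 355.00 − 170.00 = 185.00.
Lower fence = Q1 − 2·IQR = 170.00 − 370.00 = -200.00.
Upper fence = Q3 + 2·IQR = 355.00 + 370.00 = 725.00.
747 > 725.00 → outlier.
971 > 725.00 → outlier.
All remaining values lie within [-200.00, 725.00].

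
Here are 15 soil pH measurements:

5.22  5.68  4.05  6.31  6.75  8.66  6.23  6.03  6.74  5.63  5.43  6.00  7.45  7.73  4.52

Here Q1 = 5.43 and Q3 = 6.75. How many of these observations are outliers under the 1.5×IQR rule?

IQR = 1.32; fences at 5.43 − 1.98 = 3.45 and 6.75 + 1.98 = 8.73.
Every value lies within the cutoffs.

0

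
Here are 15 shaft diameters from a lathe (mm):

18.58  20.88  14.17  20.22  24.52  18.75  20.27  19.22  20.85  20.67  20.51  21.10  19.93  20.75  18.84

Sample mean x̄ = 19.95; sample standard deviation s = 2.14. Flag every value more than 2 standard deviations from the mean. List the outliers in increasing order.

14.17, 24.52

Cutoffs at x̄ ± 2s: 19.95 ± 2·2.14 = [15.67, 24.23].
14.17: z = -2.70, |z| > 2 → outlier.
24.52: z = 2.14, |z| > 2 → outlier.
Every other value lies within [15.67, 24.23].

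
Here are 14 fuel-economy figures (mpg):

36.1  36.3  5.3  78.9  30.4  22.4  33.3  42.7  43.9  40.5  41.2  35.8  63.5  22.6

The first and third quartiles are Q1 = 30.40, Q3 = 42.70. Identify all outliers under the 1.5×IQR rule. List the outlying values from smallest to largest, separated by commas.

IQR = Q3 − Q1 = 42.70 − 30.40 = 12.30.
Lower fence = Q1 − 1.5·IQR = 30.40 − 18.45 = 11.95.
Upper fence = Q3 + 1.5·IQR = 42.70 + 18.45 = 61.15.
5.3 < 11.95 → outlier.
63.5 > 61.15 → outlier.
78.9 > 61.15 → outlier.
All remaining values lie within [11.95, 61.15].

5.3, 63.5, 78.9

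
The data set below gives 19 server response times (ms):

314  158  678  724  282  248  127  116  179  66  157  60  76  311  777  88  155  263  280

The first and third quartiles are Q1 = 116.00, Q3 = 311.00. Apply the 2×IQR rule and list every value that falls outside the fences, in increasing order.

IQR = Q3 − Q1 = 311.00 − 116.00 = 195.00.
Lower fence = Q1 − 2·IQR = 116.00 − 390.00 = -274.00.
Upper fence = Q3 + 2·IQR = 311.00 + 390.00 = 701.00.
724 > 701.00 → outlier.
777 > 701.00 → outlier.
All remaining values lie within [-274.00, 701.00].

724, 777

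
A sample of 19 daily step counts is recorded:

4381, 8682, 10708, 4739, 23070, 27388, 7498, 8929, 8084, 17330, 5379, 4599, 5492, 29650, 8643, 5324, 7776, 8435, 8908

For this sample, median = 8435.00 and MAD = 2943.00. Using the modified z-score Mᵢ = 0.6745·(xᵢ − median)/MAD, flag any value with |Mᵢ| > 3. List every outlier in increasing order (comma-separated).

|Mᵢ| > 3 ⇔ |xᵢ − 8435.00| > 3·2943.00/0.6745 = 13089.70.
So outliers lie outside [-4654.70, 21524.70].
23070: M = 3.35 → outlier.
27388: M = 4.34 → outlier.
29650: M = 4.86 → outlier.

23070, 27388, 29650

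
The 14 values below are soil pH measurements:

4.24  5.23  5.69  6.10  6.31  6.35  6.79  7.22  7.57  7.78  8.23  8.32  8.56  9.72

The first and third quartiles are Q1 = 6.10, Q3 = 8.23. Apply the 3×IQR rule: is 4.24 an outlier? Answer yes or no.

IQR = Q3 − Q1 = 8.23 − 6.10 = 2.13.
Lower fence = Q1 − 3·IQR = 6.10 − 6.39 = -0.29.
Upper fence = Q3 + 3·IQR = 8.23 + 6.39 = 14.62.
4.24 lies within [-0.29, 14.62].

no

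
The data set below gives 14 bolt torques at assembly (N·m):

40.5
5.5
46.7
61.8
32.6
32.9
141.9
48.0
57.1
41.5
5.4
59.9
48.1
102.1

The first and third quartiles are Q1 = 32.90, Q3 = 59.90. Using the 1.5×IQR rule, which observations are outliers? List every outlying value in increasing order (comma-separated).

102.1, 141.9

IQR = Q3 − Q1 = 59.90 − 32.90 = 27.00.
Lower fence = Q1 − 1.5·IQR = 32.90 − 40.50 = -7.60.
Upper fence = Q3 + 1.5·IQR = 59.90 + 40.50 = 100.40.
102.1 > 100.40 → outlier.
141.9 > 100.40 → outlier.
All remaining values lie within [-7.60, 100.40].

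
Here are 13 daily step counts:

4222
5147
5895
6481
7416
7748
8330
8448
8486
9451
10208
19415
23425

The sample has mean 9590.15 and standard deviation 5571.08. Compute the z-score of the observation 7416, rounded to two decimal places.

z = (7416 − 9590.15) / 5571.08 = -0.39.

-0.39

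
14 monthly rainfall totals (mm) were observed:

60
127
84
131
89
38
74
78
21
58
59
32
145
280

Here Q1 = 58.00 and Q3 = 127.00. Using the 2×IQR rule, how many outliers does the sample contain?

1

IQR = 69.00; fences at 58.00 − 138.00 = -80.00 and 127.00 + 138.00 = 265.00.
Outside the cutoffs: 280.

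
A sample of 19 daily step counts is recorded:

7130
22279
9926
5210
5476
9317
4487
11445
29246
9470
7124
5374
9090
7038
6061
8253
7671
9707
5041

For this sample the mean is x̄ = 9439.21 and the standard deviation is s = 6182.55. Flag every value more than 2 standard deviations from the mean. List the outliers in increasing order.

22279, 29246

Cutoffs at x̄ ± 2s: 9439.21 ± 2·6182.55 = [-2925.89, 21804.31].
22279: z = 2.08, |z| > 2 → outlier.
29246: z = 3.20, |z| > 2 → outlier.
Every other value lies within [-2925.89, 21804.31].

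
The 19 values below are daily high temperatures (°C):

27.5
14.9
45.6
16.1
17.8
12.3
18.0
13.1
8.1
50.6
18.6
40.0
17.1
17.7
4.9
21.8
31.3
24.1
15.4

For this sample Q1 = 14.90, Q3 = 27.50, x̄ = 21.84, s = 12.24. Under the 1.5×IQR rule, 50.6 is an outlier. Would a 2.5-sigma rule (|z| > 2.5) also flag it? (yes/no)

z = (50.6 − 21.84) / 12.24 = 2.35.
|z| = 2.35 ≤ 2.5.

no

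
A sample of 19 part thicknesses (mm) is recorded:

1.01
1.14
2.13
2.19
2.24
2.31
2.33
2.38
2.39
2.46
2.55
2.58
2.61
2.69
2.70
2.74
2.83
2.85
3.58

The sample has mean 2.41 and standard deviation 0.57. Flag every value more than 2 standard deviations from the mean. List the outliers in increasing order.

Cutoffs at x̄ ± 2s: 2.41 ± 2·0.57 = [1.27, 3.55].
1.01: z = -2.46, |z| > 2 → outlier.
1.14: z = -2.23, |z| > 2 → outlier.
3.58: z = 2.05, |z| > 2 → outlier.
Every other value lies within [1.27, 3.55].

1.01, 1.14, 3.58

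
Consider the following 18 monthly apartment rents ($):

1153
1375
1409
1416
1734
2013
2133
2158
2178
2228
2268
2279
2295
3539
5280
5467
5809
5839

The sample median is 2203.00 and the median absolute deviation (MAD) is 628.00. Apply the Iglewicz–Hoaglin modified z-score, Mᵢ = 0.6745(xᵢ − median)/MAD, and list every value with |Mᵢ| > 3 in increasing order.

|Mᵢ| > 3 ⇔ |xᵢ − 2203.00| > 3·628.00/0.6745 = 2793.18.
So outliers lie outside [-590.18, 4996.18].
5280: M = 3.30 → outlier.
5467: M = 3.51 → outlier.
5809: M = 3.87 → outlier.
5839: M = 3.91 → outlier.

5280, 5467, 5809, 5839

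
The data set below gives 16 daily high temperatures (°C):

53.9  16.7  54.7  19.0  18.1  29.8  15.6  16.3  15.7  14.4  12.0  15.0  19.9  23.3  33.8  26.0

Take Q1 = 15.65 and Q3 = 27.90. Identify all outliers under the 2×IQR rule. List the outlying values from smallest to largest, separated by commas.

53.9, 54.7

IQR = Q3 − Q1 = 27.90 − 15.65 = 12.25.
Lower fence = Q1 − 2·IQR = 15.65 − 24.50 = -8.85.
Upper fence = Q3 + 2·IQR = 27.90 + 24.50 = 52.40.
53.9 > 52.40 → outlier.
54.7 > 52.40 → outlier.
All remaining values lie within [-8.85, 52.40].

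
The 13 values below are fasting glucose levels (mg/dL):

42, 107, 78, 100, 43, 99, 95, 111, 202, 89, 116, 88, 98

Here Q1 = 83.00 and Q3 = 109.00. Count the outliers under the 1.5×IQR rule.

IQR = 26.00; fences at 83.00 − 39.00 = 44.00 and 109.00 + 39.00 = 148.00.
Outside the cutoffs: 42, 43, 202.

3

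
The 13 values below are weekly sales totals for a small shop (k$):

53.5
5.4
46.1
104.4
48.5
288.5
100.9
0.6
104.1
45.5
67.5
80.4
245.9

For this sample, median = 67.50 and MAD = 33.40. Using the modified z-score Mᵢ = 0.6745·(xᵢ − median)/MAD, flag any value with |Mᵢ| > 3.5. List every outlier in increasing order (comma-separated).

|Mᵢ| > 3.5 ⇔ |xᵢ − 67.50| > 3.5·33.40/0.6745 = 173.31.
So outliers lie outside [-105.81, 240.81].
245.9: M = 3.60 → outlier.
288.5: M = 4.46 → outlier.

245.9, 288.5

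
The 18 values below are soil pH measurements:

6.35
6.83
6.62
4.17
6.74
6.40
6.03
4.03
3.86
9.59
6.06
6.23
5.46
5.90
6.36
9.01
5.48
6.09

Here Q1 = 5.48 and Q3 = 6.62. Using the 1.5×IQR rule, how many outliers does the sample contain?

IQR = 1.14; fences at 5.48 − 1.71 = 3.77 and 6.62 + 1.71 = 8.33.
Outside the cutoffs: 9.01, 9.59.

2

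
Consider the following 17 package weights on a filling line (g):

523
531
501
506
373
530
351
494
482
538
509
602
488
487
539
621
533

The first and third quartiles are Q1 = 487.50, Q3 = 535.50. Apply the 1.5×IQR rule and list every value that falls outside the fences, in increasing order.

IQR = Q3 − Q1 = 535.50 − 487.50 = 48.00.
Lower fence = Q1 − 1.5·IQR = 487.50 − 72.00 = 415.50.
Upper fence = Q3 + 1.5·IQR = 535.50 + 72.00 = 607.50.
351 < 415.50 → outlier.
373 < 415.50 → outlier.
621 > 607.50 → outlier.
All remaining values lie within [415.50, 607.50].

351, 373, 621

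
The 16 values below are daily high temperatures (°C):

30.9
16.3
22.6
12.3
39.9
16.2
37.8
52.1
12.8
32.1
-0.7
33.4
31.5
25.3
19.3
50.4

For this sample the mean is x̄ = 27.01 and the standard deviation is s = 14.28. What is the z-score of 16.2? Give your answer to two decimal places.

-0.76

z = (16.2 − 27.01) / 14.28 = -0.76.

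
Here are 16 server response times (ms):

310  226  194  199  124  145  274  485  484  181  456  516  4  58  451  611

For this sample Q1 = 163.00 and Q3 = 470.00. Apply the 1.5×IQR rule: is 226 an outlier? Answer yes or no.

no

IQR = Q3 − Q1 = 470.00 − 163.00 = 307.00.
Lower fence = Q1 − 1.5·IQR = 163.00 − 460.50 = -297.50.
Upper fence = Q3 + 1.5·IQR = 470.00 + 460.50 = 930.50.
226 lies within [-297.50, 930.50].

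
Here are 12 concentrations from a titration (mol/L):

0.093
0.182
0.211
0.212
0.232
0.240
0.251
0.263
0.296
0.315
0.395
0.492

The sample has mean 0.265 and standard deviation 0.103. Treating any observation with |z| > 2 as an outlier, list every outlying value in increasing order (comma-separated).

Cutoffs at x̄ ± 2s: 0.265 ± 2·0.103 = [0.059, 0.471].
0.492: z = 2.20, |z| > 2 → outlier.
Every other value lies within [0.059, 0.471].

0.492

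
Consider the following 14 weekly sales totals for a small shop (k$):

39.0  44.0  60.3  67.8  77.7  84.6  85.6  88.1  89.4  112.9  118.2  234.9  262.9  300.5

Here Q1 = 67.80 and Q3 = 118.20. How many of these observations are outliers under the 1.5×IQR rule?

3

IQR = 50.40; fences at 67.80 − 75.60 = -7.80 and 118.20 + 75.60 = 193.80.
Outside the cutoffs: 234.9, 262.9, 300.5.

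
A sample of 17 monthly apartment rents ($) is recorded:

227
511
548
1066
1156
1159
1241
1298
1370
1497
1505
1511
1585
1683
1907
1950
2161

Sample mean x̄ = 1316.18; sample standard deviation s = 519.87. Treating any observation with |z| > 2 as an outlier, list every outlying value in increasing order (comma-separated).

227

Cutoffs at x̄ ± 2s: 1316.18 ± 2·519.87 = [276.44, 2355.92].
227: z = -2.10, |z| > 2 → outlier.
Every other value lies within [276.44, 2355.92].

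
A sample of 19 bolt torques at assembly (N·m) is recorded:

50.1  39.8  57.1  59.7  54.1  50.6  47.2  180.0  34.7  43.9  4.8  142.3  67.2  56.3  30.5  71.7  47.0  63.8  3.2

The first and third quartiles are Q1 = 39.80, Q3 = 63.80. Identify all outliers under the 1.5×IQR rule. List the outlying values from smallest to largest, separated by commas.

IQR = Q3 − Q1 = 63.80 − 39.80 = 24.00.
Lower fence = Q1 − 1.5·IQR = 39.80 − 36.00 = 3.80.
Upper fence = Q3 + 1.5·IQR = 63.80 + 36.00 = 99.80.
3.2 < 3.80 → outlier.
142.3 > 99.80 → outlier.
180.0 > 99.80 → outlier.
All remaining values lie within [3.80, 99.80].

3.2, 142.3, 180.0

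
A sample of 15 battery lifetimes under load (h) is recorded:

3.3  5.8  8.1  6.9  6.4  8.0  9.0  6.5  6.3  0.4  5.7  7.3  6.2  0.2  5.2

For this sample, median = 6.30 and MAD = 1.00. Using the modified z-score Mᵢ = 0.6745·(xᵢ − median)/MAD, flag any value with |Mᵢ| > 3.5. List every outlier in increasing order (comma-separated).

|Mᵢ| > 3.5 ⇔ |xᵢ − 6.30| > 3.5·1.00/0.6745 = 5.19.
So outliers lie outside [1.11, 11.49].
0.2: M = -4.11 → outlier.
0.4: M = -3.98 → outlier.

0.2, 0.4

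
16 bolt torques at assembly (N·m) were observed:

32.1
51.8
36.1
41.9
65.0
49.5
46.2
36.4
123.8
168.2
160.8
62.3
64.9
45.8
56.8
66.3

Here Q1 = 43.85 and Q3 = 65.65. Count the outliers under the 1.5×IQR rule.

IQR = 21.80; fences at 43.85 − 32.70 = 11.15 and 65.65 + 32.70 = 98.35.
Outside the cutoffs: 123.8, 160.8, 168.2.

3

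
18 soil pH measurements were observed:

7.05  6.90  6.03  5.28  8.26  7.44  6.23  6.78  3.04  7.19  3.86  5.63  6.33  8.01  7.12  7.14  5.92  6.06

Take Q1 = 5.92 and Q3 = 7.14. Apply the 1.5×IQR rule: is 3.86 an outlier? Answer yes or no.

IQR = Q3 − Q1 = 7.14 − 5.92 = 1.22.
Lower fence = Q1 − 1.5·IQR = 5.92 − 1.83 = 4.09.
Upper fence = Q3 + 1.5·IQR = 7.14 + 1.83 = 8.97.
3.86 lies below the lower fence.

yes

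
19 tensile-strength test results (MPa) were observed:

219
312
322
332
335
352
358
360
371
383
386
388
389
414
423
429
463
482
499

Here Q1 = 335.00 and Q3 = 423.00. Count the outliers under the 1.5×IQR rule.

IQR = 88.00; fences at 335.00 − 132.00 = 203.00 and 423.00 + 132.00 = 555.00.
Every value lies within the cutoffs.

0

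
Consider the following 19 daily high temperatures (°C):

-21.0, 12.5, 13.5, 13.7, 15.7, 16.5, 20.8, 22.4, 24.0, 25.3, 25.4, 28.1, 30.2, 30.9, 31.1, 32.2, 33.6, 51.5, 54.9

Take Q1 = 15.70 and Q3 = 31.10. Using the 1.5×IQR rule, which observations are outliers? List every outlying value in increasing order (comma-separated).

IQR = Q3 − Q1 = 31.10 − 15.70 = 15.40.
Lower fence = Q1 − 1.5·IQR = 15.70 − 23.10 = -7.40.
Upper fence = Q3 + 1.5·IQR = 31.10 + 23.10 = 54.20.
-21.0 < -7.40 → outlier.
54.9 > 54.20 → outlier.
All remaining values lie within [-7.40, 54.20].

-21.0, 54.9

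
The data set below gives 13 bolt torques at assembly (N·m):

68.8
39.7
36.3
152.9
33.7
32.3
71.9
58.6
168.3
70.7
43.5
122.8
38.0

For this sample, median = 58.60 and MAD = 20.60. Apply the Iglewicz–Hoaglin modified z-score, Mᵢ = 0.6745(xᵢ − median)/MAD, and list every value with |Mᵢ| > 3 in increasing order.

|Mᵢ| > 3 ⇔ |xᵢ − 58.60| > 3·20.60/0.6745 = 91.62.
So outliers lie outside [-33.02, 150.22].
152.9: M = 3.09 → outlier.
168.3: M = 3.59 → outlier.

152.9, 168.3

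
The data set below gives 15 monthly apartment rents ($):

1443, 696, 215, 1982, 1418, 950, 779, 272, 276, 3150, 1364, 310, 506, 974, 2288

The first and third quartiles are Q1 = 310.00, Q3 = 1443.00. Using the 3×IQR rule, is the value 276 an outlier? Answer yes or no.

no

IQR = Q3 − Q1 = 1443.00 − 310.00 = 1133.00.
Lower fence = Q1 − 3·IQR = 310.00 − 3399.00 = -3089.00.
Upper fence = Q3 + 3·IQR = 1443.00 + 3399.00 = 4842.00.
276 lies within [-3089.00, 4842.00].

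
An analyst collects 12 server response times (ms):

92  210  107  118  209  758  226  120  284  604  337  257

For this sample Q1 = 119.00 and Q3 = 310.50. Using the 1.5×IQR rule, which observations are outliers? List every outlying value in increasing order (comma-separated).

IQR = Q3 − Q1 = 310.50 − 119.00 = 191.50.
Lower fence = Q1 − 1.5·IQR = 119.00 − 287.25 = -168.25.
Upper fence = Q3 + 1.5·IQR = 310.50 + 287.25 = 597.75.
604 > 597.75 → outlier.
758 > 597.75 → outlier.
All remaining values lie within [-168.25, 597.75].

604, 758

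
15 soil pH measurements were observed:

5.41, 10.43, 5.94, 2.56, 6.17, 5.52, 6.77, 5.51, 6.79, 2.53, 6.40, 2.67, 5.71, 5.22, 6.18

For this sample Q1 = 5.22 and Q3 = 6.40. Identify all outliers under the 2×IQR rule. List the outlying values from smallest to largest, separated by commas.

IQR = Q3 − Q1 = 6.40 − 5.22 = 1.18.
Lower fence = Q1 − 2·IQR = 5.22 − 2.36 = 2.86.
Upper fence = Q3 + 2·IQR = 6.40 + 2.36 = 8.76.
2.53 < 2.86 → outlier.
2.56 < 2.86 → outlier.
2.67 < 2.86 → outlier.
10.43 > 8.76 → outlier.
All remaining values lie within [2.86, 8.76].

2.53, 2.56, 2.67, 10.43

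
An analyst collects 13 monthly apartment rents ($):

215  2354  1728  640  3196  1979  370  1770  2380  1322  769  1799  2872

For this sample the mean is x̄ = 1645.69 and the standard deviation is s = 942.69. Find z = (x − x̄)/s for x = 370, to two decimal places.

-1.35

z = (370 − 1645.69) / 942.69 = -1.35.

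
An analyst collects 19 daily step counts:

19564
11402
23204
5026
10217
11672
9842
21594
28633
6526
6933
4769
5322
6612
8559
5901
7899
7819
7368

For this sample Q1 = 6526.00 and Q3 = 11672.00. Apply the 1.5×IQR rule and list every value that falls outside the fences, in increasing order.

19564, 21594, 23204, 28633

IQR = Q3 − Q1 = 11672.00 − 6526.00 = 5146.00.
Lower fence = Q1 − 1.5·IQR = 6526.00 − 7719.00 = -1193.00.
Upper fence = Q3 + 1.5·IQR = 11672.00 + 7719.00 = 19391.00.
19564 > 19391.00 → outlier.
21594 > 19391.00 → outlier.
23204 > 19391.00 → outlier.
28633 > 19391.00 → outlier.
All remaining values lie within [-1193.00, 19391.00].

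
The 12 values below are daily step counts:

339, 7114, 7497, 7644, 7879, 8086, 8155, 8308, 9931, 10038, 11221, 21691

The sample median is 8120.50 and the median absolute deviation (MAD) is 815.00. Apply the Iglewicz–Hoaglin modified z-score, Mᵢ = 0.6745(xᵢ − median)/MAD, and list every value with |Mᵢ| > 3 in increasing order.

339, 21691

|Mᵢ| > 3 ⇔ |xᵢ − 8120.50| > 3·815.00/0.6745 = 3624.91.
So outliers lie outside [4495.59, 11745.41].
339: M = -6.44 → outlier.
21691: M = 11.23 → outlier.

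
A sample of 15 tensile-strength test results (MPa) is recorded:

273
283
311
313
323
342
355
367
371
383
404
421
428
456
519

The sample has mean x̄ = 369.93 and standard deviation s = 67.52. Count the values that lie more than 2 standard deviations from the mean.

1

Cutoffs: x̄ ± 2s = [234.89, 504.97].
Outside the cutoffs: 519.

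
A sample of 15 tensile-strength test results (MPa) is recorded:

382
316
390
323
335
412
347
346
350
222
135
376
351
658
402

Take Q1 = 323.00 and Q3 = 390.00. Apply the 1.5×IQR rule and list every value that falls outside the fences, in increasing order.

135, 222, 658

IQR = Q3 − Q1 = 390.00 − 323.00 = 67.00.
Lower fence = Q1 − 1.5·IQR = 323.00 − 100.50 = 222.50.
Upper fence = Q3 + 1.5·IQR = 390.00 + 100.50 = 490.50.
135 < 222.50 → outlier.
222 < 222.50 → outlier.
658 > 490.50 → outlier.
All remaining values lie within [222.50, 490.50].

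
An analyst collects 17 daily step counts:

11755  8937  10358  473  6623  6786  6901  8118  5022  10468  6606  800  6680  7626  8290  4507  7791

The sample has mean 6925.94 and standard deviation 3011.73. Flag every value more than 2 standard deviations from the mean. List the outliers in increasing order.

Cutoffs at x̄ ± 2s: 6925.94 ± 2·3011.73 = [902.48, 12949.40].
473: z = -2.14, |z| > 2 → outlier.
800: z = -2.03, |z| > 2 → outlier.
Every other value lies within [902.48, 12949.40].

473, 800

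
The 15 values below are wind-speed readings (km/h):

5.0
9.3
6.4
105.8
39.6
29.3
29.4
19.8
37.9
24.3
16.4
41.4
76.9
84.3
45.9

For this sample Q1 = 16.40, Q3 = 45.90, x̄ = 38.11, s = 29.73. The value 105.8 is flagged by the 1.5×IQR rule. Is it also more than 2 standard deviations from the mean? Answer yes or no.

z = (105.8 − 38.11) / 29.73 = 2.28.
|z| = 2.28 > 2.

yes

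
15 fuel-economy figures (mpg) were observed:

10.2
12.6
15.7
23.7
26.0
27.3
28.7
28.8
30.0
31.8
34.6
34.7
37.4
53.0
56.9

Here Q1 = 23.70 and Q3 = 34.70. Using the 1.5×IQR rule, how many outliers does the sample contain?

IQR = 11.00; fences at 23.70 − 16.50 = 7.20 and 34.70 + 16.50 = 51.20.
Outside the cutoffs: 53.0, 56.9.

2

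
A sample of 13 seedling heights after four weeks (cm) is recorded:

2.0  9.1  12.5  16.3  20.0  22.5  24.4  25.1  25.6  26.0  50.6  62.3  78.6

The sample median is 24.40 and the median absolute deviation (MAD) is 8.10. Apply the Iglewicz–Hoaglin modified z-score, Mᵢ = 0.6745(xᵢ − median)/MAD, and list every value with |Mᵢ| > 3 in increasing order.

|Mᵢ| > 3 ⇔ |xᵢ − 24.40| > 3·8.10/0.6745 = 36.03.
So outliers lie outside [-11.63, 60.43].
62.3: M = 3.16 → outlier.
78.6: M = 4.51 → outlier.

62.3, 78.6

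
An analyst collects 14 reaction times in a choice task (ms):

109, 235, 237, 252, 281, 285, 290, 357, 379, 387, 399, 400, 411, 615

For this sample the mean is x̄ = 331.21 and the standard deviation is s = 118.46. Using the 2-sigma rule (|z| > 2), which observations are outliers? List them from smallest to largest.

615

Cutoffs at x̄ ± 2s: 331.21 ± 2·118.46 = [94.29, 568.13].
615: z = 2.40, |z| > 2 → outlier.
Every other value lies within [94.29, 568.13].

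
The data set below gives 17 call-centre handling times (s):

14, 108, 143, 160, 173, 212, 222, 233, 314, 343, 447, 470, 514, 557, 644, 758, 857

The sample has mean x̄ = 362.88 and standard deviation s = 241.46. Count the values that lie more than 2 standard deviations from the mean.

Cutoffs: x̄ ± 2s = [-120.04, 845.80].
Outside the cutoffs: 857.

1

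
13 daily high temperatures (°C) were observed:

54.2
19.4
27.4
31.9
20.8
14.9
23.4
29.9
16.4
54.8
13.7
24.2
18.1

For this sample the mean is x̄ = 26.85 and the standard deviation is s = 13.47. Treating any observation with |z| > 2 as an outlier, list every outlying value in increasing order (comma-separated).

54.2, 54.8

Cutoffs at x̄ ± 2s: 26.85 ± 2·13.47 = [-0.09, 53.79].
54.2: z = 2.03, |z| > 2 → outlier.
54.8: z = 2.07, |z| > 2 → outlier.
Every other value lies within [-0.09, 53.79].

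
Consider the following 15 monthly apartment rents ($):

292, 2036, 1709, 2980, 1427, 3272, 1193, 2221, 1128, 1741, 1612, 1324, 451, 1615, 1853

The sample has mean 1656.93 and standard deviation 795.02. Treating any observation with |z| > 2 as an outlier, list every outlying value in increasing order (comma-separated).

Cutoffs at x̄ ± 2s: 1656.93 ± 2·795.02 = [66.89, 3246.97].
3272: z = 2.03, |z| > 2 → outlier.
Every other value lies within [66.89, 3246.97].

3272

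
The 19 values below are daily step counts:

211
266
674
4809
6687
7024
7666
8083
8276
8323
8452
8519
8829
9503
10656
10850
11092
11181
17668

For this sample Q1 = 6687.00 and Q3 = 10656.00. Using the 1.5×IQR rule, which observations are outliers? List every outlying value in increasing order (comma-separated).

IQR = Q3 − Q1 = 10656.00 − 6687.00 = 3969.00.
Lower fence = Q1 − 1.5·IQR = 6687.00 − 5953.50 = 733.50.
Upper fence = Q3 + 1.5·IQR = 10656.00 + 5953.50 = 16609.50.
211 < 733.50 → outlier.
266 < 733.50 → outlier.
674 < 733.50 → outlier.
17668 > 16609.50 → outlier.
All remaining values lie within [733.50, 16609.50].

211, 266, 674, 17668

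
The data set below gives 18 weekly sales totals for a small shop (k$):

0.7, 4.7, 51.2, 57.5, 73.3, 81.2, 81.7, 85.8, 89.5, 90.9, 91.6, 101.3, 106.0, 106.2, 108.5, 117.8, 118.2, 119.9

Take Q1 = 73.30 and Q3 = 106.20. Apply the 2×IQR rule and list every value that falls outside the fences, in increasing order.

IQR = Q3 − Q1 = 106.20 − 73.30 = 32.90.
Lower fence = Q1 − 2·IQR = 73.30 − 65.80 = 7.50.
Upper fence = Q3 + 2·IQR = 106.20 + 65.80 = 172.00.
0.7 < 7.50 → outlier.
4.7 < 7.50 → outlier.
All remaining values lie within [7.50, 172.00].

0.7, 4.7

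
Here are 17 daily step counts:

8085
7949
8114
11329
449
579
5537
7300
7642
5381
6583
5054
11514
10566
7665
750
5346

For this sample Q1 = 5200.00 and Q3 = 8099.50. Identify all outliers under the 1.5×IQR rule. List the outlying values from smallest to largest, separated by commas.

IQR = Q3 − Q1 = 8099.50 − 5200.00 = 2899.50.
Lower fence = Q1 − 1.5·IQR = 5200.00 − 4349.25 = 850.75.
Upper fence = Q3 + 1.5·IQR = 8099.50 + 4349.25 = 12448.75.
449 < 850.75 → outlier.
579 < 850.75 → outlier.
750 < 850.75 → outlier.
All remaining values lie within [850.75, 12448.75].

449, 579, 750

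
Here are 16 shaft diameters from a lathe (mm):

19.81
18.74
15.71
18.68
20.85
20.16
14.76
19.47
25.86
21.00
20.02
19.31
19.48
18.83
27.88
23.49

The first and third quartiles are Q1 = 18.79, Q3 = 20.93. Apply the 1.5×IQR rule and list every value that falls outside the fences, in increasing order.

14.76, 25.86, 27.88

IQR = Q3 − Q1 = 20.93 − 18.79 = 2.14.
Lower fence = Q1 − 1.5·IQR = 18.79 − 3.21 = 15.58.
Upper fence = Q3 + 1.5·IQR = 20.93 + 3.21 = 24.14.
14.76 < 15.58 → outlier.
25.86 > 24.14 → outlier.
27.88 > 24.14 → outlier.
All remaining values lie within [15.58, 24.14].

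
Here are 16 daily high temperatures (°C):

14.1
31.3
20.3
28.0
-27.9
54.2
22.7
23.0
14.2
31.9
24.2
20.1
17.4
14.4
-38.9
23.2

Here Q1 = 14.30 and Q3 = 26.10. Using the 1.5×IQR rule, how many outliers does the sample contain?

3

IQR = 11.80; fences at 14.30 − 17.70 = -3.40 and 26.10 + 17.70 = 43.80.
Outside the cutoffs: -38.9, -27.9, 54.2.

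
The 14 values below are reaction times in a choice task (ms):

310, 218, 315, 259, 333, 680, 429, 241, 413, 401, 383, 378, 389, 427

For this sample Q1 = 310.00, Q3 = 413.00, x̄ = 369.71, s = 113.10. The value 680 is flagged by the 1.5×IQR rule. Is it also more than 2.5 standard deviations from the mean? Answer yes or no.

yes

z = (680 − 369.71) / 113.10 = 2.74.
|z| = 2.74 > 2.5.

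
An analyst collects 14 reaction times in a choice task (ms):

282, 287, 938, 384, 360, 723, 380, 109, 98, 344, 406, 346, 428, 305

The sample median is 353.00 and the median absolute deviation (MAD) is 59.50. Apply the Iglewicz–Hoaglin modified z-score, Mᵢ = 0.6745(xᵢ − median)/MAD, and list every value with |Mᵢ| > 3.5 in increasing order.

723, 938

|Mᵢ| > 3.5 ⇔ |xᵢ − 353.00| > 3.5·59.50/0.6745 = 308.75.
So outliers lie outside [44.25, 661.75].
723: M = 4.19 → outlier.
938: M = 6.63 → outlier.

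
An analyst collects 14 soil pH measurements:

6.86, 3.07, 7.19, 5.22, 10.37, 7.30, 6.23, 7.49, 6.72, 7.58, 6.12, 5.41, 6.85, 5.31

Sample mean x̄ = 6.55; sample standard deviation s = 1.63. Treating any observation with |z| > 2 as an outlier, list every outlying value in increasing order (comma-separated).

3.07, 10.37

Cutoffs at x̄ ± 2s: 6.55 ± 2·1.63 = [3.29, 9.81].
3.07: z = -2.13, |z| > 2 → outlier.
10.37: z = 2.34, |z| > 2 → outlier.
Every other value lies within [3.29, 9.81].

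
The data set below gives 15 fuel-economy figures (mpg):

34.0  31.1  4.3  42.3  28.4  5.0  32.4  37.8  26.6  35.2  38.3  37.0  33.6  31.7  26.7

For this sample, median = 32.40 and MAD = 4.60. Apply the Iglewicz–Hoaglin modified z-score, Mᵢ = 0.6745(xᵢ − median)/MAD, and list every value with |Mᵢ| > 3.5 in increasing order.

4.3, 5.0

|Mᵢ| > 3.5 ⇔ |xᵢ − 32.40| > 3.5·4.60/0.6745 = 23.87.
So outliers lie outside [8.53, 56.27].
4.3: M = -4.12 → outlier.
5.0: M = -4.02 → outlier.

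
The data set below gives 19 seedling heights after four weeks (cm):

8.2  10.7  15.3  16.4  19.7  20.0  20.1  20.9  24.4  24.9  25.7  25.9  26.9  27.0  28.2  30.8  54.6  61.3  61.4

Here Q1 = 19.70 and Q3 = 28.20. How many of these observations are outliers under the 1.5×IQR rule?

IQR = 8.50; fences at 19.70 − 12.75 = 6.95 and 28.20 + 12.75 = 40.95.
Outside the cutoffs: 54.6, 61.3, 61.4.

3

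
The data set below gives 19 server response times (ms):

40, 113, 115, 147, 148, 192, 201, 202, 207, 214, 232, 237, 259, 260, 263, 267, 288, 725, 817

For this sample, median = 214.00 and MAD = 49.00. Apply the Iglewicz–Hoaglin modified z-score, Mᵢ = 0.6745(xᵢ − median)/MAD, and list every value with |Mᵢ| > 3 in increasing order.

|Mᵢ| > 3 ⇔ |xᵢ − 214.00| > 3·49.00/0.6745 = 217.94.
So outliers lie outside [-3.94, 431.94].
725: M = 7.03 → outlier.
817: M = 8.30 → outlier.

725, 817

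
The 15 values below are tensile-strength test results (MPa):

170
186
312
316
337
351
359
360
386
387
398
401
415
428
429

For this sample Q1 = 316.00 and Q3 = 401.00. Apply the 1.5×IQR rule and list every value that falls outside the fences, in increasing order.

IQR = Q3 − Q1 = 401.00 − 316.00 = 85.00.
Lower fence = Q1 − 1.5·IQR = 316.00 − 127.50 = 188.50.
Upper fence = Q3 + 1.5·IQR = 401.00 + 127.50 = 528.50.
170 < 188.50 → outlier.
186 < 188.50 → outlier.
All remaining values lie within [188.50, 528.50].

170, 186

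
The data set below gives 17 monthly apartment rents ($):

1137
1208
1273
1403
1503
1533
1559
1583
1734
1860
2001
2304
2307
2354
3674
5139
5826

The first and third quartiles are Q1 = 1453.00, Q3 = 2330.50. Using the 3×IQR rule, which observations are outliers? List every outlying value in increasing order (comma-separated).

5139, 5826

IQR = Q3 − Q1 = 2330.50 − 1453.00 = 877.50.
Lower fence = Q1 − 3·IQR = 1453.00 − 2632.50 = -1179.50.
Upper fence = Q3 + 3·IQR = 2330.50 + 2632.50 = 4963.00.
5139 > 4963.00 → outlier.
5826 > 4963.00 → outlier.
All remaining values lie within [-1179.50, 4963.00].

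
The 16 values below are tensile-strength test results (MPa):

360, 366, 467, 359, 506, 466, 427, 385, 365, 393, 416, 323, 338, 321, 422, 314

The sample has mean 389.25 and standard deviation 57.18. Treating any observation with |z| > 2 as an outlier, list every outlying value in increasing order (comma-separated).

Cutoffs at x̄ ± 2s: 389.25 ± 2·57.18 = [274.89, 503.61].
506: z = 2.04, |z| > 2 → outlier.
Every other value lies within [274.89, 503.61].

506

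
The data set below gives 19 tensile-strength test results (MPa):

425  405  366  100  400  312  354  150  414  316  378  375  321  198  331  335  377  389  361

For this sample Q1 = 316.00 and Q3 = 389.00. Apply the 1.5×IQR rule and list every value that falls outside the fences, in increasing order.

IQR = Q3 − Q1 = 389.00 − 316.00 = 73.00.
Lower fence = Q1 − 1.5·IQR = 316.00 − 109.50 = 206.50.
Upper fence = Q3 + 1.5·IQR = 389.00 + 109.50 = 498.50.
100 < 206.50 → outlier.
150 < 206.50 → outlier.
198 < 206.50 → outlier.
All remaining values lie within [206.50, 498.50].

100, 150, 198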